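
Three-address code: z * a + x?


Break into single-operator statements:
t1 = z * a
t2 = t1 + x


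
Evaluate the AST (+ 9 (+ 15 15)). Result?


Evaluate inner: (+ 15 15) = 30
Evaluate root: (+ 9 30) = 39
Result: 39


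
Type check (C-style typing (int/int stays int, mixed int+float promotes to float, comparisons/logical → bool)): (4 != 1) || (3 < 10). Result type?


Operand types: bool || bool
Rule: logical operators take bool operands and yield bool
Result type: bool


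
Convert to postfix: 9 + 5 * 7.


* has higher precedence, evaluate 5*7 first
Postfix: 9 5 7 * +


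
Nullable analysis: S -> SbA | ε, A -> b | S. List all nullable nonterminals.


A nonterminal is nullable iff some alternative derives ε (directly, or every symbol in it is nullable)
Nullable: {A, S}


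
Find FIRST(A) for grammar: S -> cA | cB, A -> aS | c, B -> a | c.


Per alternative of A: FIRST(aS) = {a}; FIRST(c) = {c}
FIRST(A) = {a, c}


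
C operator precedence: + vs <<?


'+' is additive (level 9); '<<' is shift (level 8)
Higher level binds tighter
'+' has higher precedence than '<<'


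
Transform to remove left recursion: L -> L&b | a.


Left-recursive alternatives: L&b; non-recursive: a
Introduce L': L -> aL', L' -> &bL' | ε


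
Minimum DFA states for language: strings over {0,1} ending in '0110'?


Track the longest suffix of input matching a prefix of '0110': 5 classes (prefixes of length 0..4)
Minimal DFA: 5 states


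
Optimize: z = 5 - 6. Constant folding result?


5 - 6 = -1 at compile time
Optimized: z = -1


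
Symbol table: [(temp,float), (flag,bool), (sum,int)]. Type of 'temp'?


Lookup 'temp' → type float


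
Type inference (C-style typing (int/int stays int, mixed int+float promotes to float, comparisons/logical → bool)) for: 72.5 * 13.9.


Operand types: float * float
Rule: mixed int/float promotes to float; int/int stays int
Result type: float


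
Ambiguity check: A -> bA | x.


right-linear, alternatives start with distinct terminals 'b' vs 'x': unique leftmost derivation
Unambiguous


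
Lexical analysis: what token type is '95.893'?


Pattern: digits with a decimal point
Type: FLOAT_LITERAL


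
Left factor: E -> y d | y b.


Common prefix: 'y'
Factored: E -> y E', E' -> d | b


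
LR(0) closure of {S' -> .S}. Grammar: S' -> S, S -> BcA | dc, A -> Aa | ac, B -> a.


Start: S' -> .S
For each item with dot before a nonterminal B, add B -> .γ for every B-production
Closure: [S' -> .S, S -> .BcA, S -> .dc, B -> .a]


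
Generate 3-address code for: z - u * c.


Break into single-operator statements:
t1 = u * c
t2 = z - t1


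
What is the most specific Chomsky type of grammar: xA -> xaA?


LHS has context (more than one symbol) and |LHS| ≤ |RHS|
Classification: Type 1 (Context-Sensitive)


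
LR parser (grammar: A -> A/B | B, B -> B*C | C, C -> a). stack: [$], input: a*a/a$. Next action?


no handle on stack; shift 'a'
Action: shift


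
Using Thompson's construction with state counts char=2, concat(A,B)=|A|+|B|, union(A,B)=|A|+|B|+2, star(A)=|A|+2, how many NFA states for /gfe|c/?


Syntax tree has 4 char leaf(s), 1 union(s), 0 star(s)
chars contribute 4×2 = 8; each union adds +2; each star adds +2
Total: 8 + 2 + 0 = 10 states


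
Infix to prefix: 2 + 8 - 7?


left-to-right (same/higher precedence on left): tree is (- (+ 2 8) 7)
Prefix: - + 2 8 7


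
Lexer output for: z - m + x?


Scan left to right, longest-match per lexeme
Tokens: ID(z), OP(-), ID(m), OP(+), ID(x)


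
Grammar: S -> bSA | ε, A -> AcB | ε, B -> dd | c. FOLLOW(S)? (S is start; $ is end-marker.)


$ ∈ FOLLOW(S). For each A -> αBβ: add FIRST(β)\{ε} to FOLLOW(B); if β nullable, add FOLLOW(A).
FOLLOW(S) = {$, c}


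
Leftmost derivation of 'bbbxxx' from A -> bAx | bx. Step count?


Derivation: A => bAx => bbAxx => bbbxxx
Steps: 3


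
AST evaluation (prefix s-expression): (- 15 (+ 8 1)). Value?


Evaluate inner: (+ 8 1) = 9
Evaluate root: (- 15 9) = 6
Result: 6


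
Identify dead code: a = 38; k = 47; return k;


a is assigned but never read
Dead: 'a = 38'


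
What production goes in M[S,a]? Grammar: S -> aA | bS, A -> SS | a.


For [S, a]: 'a' ∈ FIRST(aA)
Entry: S -> aA


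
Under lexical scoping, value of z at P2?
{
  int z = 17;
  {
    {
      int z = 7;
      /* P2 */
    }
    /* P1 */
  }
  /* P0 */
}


z declared in the same block as P2
z = 7


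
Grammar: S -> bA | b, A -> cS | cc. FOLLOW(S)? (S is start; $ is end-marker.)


$ ∈ FOLLOW(S). For each A -> αBβ: add FIRST(β)\{ε} to FOLLOW(B); if β nullable, add FOLLOW(A).
FOLLOW(S) = {$}


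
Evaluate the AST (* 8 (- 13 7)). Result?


Evaluate inner: (- 13 7) = 6
Evaluate root: (* 8 6) = 48
Result: 48


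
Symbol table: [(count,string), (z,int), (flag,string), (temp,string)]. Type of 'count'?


Lookup 'count' → type string


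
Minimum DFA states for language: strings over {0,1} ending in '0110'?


Track the longest suffix of input matching a prefix of '0110': 5 classes (prefixes of length 0..4)
Minimal DFA: 5 states


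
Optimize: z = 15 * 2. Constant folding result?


15 * 2 = 30 at compile time
Optimized: z = 30


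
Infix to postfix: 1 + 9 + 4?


Left to right (same or higher precedence on left)
Postfix: 1 9 + 4 +


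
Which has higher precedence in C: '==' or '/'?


'/' is multiplicative (level 10); '==' is equality (level 6)
Higher level binds tighter
'/' has higher precedence than '=='


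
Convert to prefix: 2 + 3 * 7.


'*' binds tighter: tree is (+ 2 (* 3 7))
Prefix: + 2 * 3 7


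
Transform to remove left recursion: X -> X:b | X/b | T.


Left-recursive alternatives: X:b, X/b; non-recursive: T
Introduce X': X -> TX', X' -> :bX' | /bX' | ε


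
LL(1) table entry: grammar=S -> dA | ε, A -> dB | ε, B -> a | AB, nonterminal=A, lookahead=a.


For [A, a]: ε is nullable and 'a' ∈ FOLLOW(A)
Entry: A -> ε


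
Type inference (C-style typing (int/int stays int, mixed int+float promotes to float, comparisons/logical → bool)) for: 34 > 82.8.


Operand types: int > float
Rule: comparison yields bool
Result type: bool


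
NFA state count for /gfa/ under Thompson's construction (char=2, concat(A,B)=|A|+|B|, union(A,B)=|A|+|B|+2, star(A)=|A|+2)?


Syntax tree has 3 char leaf(s), 0 union(s), 0 star(s)
chars contribute 3×2 = 6; each union adds +2; each star adds +2
Total: 6 + 0 + 0 = 6 states


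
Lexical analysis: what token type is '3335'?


Pattern: digits only
Type: INTEGER_LITERAL


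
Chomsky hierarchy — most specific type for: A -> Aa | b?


Left-linear: every RHS is a terminal or one nonterminal followed by a terminal
Classification: Type 3 (Regular)


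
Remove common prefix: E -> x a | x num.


Common prefix: 'x'
Factored: E -> x E', E' -> a | num


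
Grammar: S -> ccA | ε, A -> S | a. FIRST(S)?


Per alternative of S: FIRST(ccA) = {c}; FIRST(ε) = {ε}
FIRST(S) = {c, ε}


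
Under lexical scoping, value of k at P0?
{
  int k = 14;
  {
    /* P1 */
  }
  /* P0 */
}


k declared in the same block as P0
k = 14


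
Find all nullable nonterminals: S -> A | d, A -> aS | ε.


A nonterminal is nullable iff some alternative derives ε (directly, or every symbol in it is nullable)
Nullable: {A, S}


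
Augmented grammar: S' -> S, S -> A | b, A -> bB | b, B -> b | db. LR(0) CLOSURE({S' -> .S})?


Start: S' -> .S
For each item with dot before a nonterminal B, add B -> .γ for every B-production
Closure: [S' -> .S, S -> .A, S -> .b, A -> .bB, A -> .b]


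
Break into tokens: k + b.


Scan left to right, longest-match per lexeme
Tokens: ID(k), OP(+), ID(b)


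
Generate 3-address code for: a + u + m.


Break into single-operator statements:
t1 = a + u
t2 = t1 + m


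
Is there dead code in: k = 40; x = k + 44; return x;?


k is read by x's definition; x is returned
No dead code


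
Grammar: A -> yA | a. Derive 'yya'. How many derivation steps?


Derivation: A => yA => yyA => yya
Steps: 3


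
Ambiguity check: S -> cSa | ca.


balanced c^n…a^n: each string has a unique parse
Unambiguous


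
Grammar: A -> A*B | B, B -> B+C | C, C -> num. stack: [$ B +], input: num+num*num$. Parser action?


no handle; shift 'num'
Action: shift


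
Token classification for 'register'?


Pattern: reserved word
Type: KEYWORD


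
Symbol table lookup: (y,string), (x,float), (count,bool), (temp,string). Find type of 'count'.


Lookup 'count' → type bool


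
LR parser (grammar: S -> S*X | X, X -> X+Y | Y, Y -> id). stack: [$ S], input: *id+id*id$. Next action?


shift '*' to continue S -> S*X
Action: shift


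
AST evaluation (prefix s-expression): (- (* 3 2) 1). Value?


Evaluate inner: (* 3 2) = 6
Evaluate root: (- 6 1) = 5
Result: 5


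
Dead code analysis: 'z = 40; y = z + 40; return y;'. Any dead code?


z is read by y's definition; y is returned
No dead code


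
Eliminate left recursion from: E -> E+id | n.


Left-recursive alternatives: E+id; non-recursive: n
Introduce E': E -> nE', E' -> +idE' | ε


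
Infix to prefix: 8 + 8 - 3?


left-to-right (same/higher precedence on left): tree is (- (+ 8 8) 3)
Prefix: - + 8 8 3


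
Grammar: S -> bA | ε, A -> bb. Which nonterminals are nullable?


A nonterminal is nullable iff some alternative derives ε (directly, or every symbol in it is nullable)
Nullable: {S}


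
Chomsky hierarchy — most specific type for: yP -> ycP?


LHS has context (more than one symbol) and |LHS| ≤ |RHS|
Classification: Type 1 (Context-Sensitive)


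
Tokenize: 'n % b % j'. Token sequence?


Scan left to right, longest-match per lexeme
Tokens: ID(n), OP(%), ID(b), OP(%), ID(j)


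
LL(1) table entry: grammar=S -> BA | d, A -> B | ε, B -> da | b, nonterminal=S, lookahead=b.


For [S, b]: 'b' ∈ FIRST(BA)
Entry: S -> BA


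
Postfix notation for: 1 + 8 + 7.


Left to right (same or higher precedence on left)
Postfix: 1 8 + 7 +


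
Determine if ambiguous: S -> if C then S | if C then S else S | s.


dangling else: 'if C then if C then s else s' parses two ways
Ambiguous


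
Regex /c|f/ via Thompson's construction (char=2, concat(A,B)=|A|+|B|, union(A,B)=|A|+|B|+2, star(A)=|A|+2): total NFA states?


Syntax tree has 2 char leaf(s), 1 union(s), 0 star(s)
chars contribute 2×2 = 4; each union adds +2; each star adds +2
Total: 4 + 2 + 0 = 6 states


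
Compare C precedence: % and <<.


'%' is multiplicative (level 10); '<<' is shift (level 8)
Higher level binds tighter
'%' has higher precedence than '<<'


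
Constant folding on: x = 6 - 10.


6 - 10 = -4 at compile time
Optimized: x = -4


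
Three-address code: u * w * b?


Break into single-operator statements:
t1 = u * w
t2 = t1 * b


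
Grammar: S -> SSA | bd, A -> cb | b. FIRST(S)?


Per alternative of S: FIRST(SSA) = {b}; FIRST(bd) = {b}
FIRST(S) = {b}


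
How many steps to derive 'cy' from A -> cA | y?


Derivation: A => cA => cy
Steps: 2


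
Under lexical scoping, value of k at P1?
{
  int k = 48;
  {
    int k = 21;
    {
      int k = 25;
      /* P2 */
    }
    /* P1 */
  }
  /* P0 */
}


k declared in the same block as P1
k = 21


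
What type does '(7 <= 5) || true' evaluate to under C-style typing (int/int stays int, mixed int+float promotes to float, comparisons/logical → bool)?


Operand types: bool || bool
Rule: logical operators take bool operands and yield bool
Result type: bool


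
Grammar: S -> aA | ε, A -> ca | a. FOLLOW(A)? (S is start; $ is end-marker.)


$ ∈ FOLLOW(S). For each A -> αBβ: add FIRST(β)\{ε} to FOLLOW(B); if β nullable, add FOLLOW(A).
FOLLOW(A) = {$}


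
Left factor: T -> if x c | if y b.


Common prefix: 'if'
Factored: T -> if T', T' -> x c | y b


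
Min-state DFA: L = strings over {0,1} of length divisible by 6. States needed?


Track length mod 6: states 0..5, accept at 0
Minimal DFA: 6 states


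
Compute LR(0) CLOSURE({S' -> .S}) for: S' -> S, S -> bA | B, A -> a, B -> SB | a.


Start: S' -> .S
For each item with dot before a nonterminal B, add B -> .γ for every B-production
Closure: [S' -> .S, S -> .bA, S -> .B, B -> .SB, B -> .a]


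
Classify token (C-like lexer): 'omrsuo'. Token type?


Pattern: letter/underscore followed by alphanumerics, not a keyword
Type: IDENTIFIER


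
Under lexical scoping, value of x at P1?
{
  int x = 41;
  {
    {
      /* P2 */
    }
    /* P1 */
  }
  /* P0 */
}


P1's block does not declare x; resolves to the enclosing declaration at depth 0
x = 41


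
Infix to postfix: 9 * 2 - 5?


Left to right (same or higher precedence on left)
Postfix: 9 2 * 5 -


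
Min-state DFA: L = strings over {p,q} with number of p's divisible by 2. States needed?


Track (count of p) mod 2: states 0..1, accept at 0
Minimal DFA: 2 states


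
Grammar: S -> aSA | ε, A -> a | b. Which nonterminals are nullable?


A nonterminal is nullable iff some alternative derives ε (directly, or every symbol in it is nullable)
Nullable: {S}


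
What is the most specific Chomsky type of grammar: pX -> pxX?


LHS has context (more than one symbol) and |LHS| ≤ |RHS|
Classification: Type 1 (Context-Sensitive)


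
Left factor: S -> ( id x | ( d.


Common prefix: '('
Factored: S -> ( S', S' -> id x | d


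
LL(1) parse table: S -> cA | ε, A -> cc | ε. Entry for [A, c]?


For [A, c]: 'c' ∈ FIRST(cc)
Entry: A -> cc


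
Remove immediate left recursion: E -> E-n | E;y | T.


Left-recursive alternatives: E-n, E;y; non-recursive: T
Introduce E': E -> TE', E' -> -nE' | ;yE' | ε


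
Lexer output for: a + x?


Scan left to right, longest-match per lexeme
Tokens: ID(a), OP(+), ID(x)


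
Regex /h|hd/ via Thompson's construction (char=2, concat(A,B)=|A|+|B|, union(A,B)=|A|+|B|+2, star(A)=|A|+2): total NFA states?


Syntax tree has 3 char leaf(s), 1 union(s), 0 star(s)
chars contribute 3×2 = 6; each union adds +2; each star adds +2
Total: 6 + 2 + 0 = 8 states


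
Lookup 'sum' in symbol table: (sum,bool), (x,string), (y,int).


Lookup 'sum' → type bool


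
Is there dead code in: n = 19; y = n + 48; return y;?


n is read by y's definition; y is returned
No dead code


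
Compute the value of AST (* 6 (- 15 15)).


Evaluate inner: (- 15 15) = 0
Evaluate root: (* 6 0) = 0
Result: 0


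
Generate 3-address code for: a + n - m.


Break into single-operator statements:
t1 = a + n
t2 = t1 - m


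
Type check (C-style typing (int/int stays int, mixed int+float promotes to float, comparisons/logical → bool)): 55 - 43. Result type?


Operand types: int - int
Rule: mixed int/float promotes to float; int/int stays int
Result type: int


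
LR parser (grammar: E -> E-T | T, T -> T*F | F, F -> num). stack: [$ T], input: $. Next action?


lookahead ∉ {*} so T won't extend; reduce E -> T
Action: reduce (E -> T)


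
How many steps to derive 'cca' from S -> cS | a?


Derivation: S => cS => ccS => cca
Steps: 3


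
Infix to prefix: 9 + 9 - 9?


left-to-right (same/higher precedence on left): tree is (- (+ 9 9) 9)
Prefix: - + 9 9 9


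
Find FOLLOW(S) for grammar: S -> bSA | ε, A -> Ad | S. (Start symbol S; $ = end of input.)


$ ∈ FOLLOW(S). For each A -> αBβ: add FIRST(β)\{ε} to FOLLOW(B); if β nullable, add FOLLOW(A).
FOLLOW(S) = {$, b, d}


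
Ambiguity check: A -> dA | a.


right-linear, alternatives start with distinct terminals 'd' vs 'a': unique leftmost derivation
Unambiguous


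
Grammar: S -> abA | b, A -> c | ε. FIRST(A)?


Per alternative of A: FIRST(c) = {c}; FIRST(ε) = {ε}
FIRST(A) = {c, ε}


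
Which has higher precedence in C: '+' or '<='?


'+' is additive (level 9); '<=' is relational (level 7)
Higher level binds tighter
'+' has higher precedence than '<='


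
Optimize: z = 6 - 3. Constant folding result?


6 - 3 = 3 at compile time
Optimized: z = 3


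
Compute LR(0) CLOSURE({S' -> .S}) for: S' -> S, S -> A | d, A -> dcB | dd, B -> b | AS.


Start: S' -> .S
For each item with dot before a nonterminal B, add B -> .γ for every B-production
Closure: [S' -> .S, S -> .A, S -> .d, A -> .dcB, A -> .dd]


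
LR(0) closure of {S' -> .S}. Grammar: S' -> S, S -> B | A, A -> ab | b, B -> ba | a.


Start: S' -> .S
For each item with dot before a nonterminal B, add B -> .γ for every B-production
Closure: [S' -> .S, S -> .B, S -> .A, B -> .ba, B -> .a, A -> .ab, A -> .b]


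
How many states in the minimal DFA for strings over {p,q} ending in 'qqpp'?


Track the longest suffix of input matching a prefix of 'qqpp': 5 classes (prefixes of length 0..4)
Minimal DFA: 5 states


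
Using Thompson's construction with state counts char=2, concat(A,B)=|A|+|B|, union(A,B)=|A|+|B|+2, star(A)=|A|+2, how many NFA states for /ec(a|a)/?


Syntax tree has 4 char leaf(s), 1 union(s), 0 star(s)
chars contribute 4×2 = 8; each union adds +2; each star adds +2
Total: 8 + 2 + 0 = 10 states


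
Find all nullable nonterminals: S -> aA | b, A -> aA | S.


A nonterminal is nullable iff some alternative derives ε (directly, or every symbol in it is nullable)
Nullable: {}


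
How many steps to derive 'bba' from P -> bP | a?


Derivation: P => bP => bbP => bba
Steps: 3


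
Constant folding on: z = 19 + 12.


19 + 12 = 31 at compile time
Optimized: z = 31


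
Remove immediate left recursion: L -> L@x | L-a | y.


Left-recursive alternatives: L@x, L-a; non-recursive: y
Introduce L': L -> yL', L' -> @xL' | -aL' | ε


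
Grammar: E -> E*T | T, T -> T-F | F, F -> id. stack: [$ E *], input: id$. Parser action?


no handle ('E*' is not any RHS); shift 'id'
Action: shift


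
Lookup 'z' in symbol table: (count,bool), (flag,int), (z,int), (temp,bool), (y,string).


Lookup 'z' → type int


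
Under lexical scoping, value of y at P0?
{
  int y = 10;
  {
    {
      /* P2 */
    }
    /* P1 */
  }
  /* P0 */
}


y declared in the same block as P0
y = 10


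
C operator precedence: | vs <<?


'<<' is shift (level 8); '|' is bitwise OR (level 3)
Higher level binds tighter
'<<' has higher precedence than '|'


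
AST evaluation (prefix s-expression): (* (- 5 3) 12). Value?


Evaluate inner: (- 5 3) = 2
Evaluate root: (* 2 12) = 24
Result: 24


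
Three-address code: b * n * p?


Break into single-operator statements:
t1 = b * n
t2 = t1 * p


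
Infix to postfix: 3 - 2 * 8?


* has higher precedence, evaluate 2*8 first
Postfix: 3 2 8 * -


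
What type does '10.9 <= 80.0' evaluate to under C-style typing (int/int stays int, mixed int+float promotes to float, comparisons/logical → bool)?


Operand types: float <= float
Rule: comparison yields bool
Result type: bool


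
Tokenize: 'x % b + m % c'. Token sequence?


Scan left to right, longest-match per lexeme
Tokens: ID(x), OP(%), ID(b), OP(+), ID(m), OP(%), ID(c)


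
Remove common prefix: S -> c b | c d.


Common prefix: 'c'
Factored: S -> c S', S' -> b | d


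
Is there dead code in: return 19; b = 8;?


statement follows a return and is unreachable
Dead: 'b = 8'


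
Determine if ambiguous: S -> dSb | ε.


balanced d^n…b^n: each string has a unique parse
Unambiguous


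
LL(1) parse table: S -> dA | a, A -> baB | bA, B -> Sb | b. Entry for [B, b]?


For [B, b]: 'b' ∈ FIRST(b)
Entry: B -> b


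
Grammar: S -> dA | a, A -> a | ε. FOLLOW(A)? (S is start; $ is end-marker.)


$ ∈ FOLLOW(S). For each A -> αBβ: add FIRST(β)\{ε} to FOLLOW(B); if β nullable, add FOLLOW(A).
FOLLOW(A) = {$}


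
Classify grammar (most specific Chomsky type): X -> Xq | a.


Left-linear: every RHS is a terminal or one nonterminal followed by a terminal
Classification: Type 3 (Regular)


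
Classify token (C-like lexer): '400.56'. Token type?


Pattern: digits with a decimal point
Type: FLOAT_LITERAL


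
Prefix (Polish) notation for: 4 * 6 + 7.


left-to-right (same/higher precedence on left): tree is (+ (* 4 6) 7)
Prefix: + * 4 6 7


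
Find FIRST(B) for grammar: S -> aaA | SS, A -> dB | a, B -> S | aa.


Per alternative of B: FIRST(S) = {a}; FIRST(aa) = {a}
FIRST(B) = {a}


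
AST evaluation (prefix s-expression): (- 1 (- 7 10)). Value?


Evaluate inner: (- 7 10) = -3
Evaluate root: (- 1 -3) = 4
Result: 4


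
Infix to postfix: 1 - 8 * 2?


* has higher precedence, evaluate 8*2 first
Postfix: 1 8 2 * -


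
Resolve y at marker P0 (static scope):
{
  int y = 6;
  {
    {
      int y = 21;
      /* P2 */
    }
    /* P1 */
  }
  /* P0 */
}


y declared in the same block as P0
y = 6


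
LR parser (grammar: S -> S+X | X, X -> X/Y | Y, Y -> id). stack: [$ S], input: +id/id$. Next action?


shift '+' to continue S -> S+X
Action: shift


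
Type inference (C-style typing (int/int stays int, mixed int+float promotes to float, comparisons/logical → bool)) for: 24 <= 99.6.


Operand types: int <= float
Rule: comparison yields bool
Result type: bool


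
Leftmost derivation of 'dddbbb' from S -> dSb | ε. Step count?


Derivation: S => dSb => ddSbb => dddSbbb => dddbbb
Steps: 4


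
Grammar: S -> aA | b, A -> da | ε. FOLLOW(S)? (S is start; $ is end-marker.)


$ ∈ FOLLOW(S). For each A -> αBβ: add FIRST(β)\{ε} to FOLLOW(B); if β nullable, add FOLLOW(A).
FOLLOW(S) = {$}


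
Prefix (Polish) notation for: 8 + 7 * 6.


'*' binds tighter: tree is (+ 8 (* 7 6))
Prefix: + 8 * 7 6


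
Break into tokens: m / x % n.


Scan left to right, longest-match per lexeme
Tokens: ID(m), OP(/), ID(x), OP(%), ID(n)


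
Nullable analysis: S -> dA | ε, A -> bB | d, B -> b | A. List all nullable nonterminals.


A nonterminal is nullable iff some alternative derives ε (directly, or every symbol in it is nullable)
Nullable: {S}


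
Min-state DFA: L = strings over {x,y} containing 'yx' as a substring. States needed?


KMP-style automaton: 2 progress states + 1 absorbing accept = 3
Minimal DFA: 3 states


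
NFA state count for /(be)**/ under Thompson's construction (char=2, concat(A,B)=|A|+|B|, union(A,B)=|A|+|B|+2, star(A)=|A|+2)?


Syntax tree has 2 char leaf(s), 0 union(s), 2 star(s)
chars contribute 2×2 = 4; each union adds +2; each star adds +2
Total: 4 + 0 + 4 = 8 states


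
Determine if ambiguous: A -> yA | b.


right-linear, alternatives start with distinct terminals 'y' vs 'b': unique leftmost derivation
Unambiguous


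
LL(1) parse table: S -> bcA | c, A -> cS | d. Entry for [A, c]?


For [A, c]: 'c' ∈ FIRST(cS)
Entry: A -> cS


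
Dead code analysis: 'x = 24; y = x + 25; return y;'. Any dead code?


x is read by y's definition; y is returned
No dead code


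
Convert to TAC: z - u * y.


Break into single-operator statements:
t1 = u * y
t2 = z - t1


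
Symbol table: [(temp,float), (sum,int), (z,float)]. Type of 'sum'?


Lookup 'sum' → type int


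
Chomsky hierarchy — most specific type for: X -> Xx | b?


Left-linear: every RHS is a terminal or one nonterminal followed by a terminal
Classification: Type 3 (Regular)


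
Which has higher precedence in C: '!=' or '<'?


'<' is relational (level 7); '!=' is equality (level 6)
Higher level binds tighter
'<' has higher precedence than '!='


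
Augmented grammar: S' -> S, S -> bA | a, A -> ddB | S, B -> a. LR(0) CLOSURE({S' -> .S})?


Start: S' -> .S
For each item with dot before a nonterminal B, add B -> .γ for every B-production
Closure: [S' -> .S, S -> .bA, S -> .a]


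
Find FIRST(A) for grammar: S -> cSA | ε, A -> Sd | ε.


Per alternative of A: FIRST(Sd) = {c, d}; FIRST(ε) = {ε}
FIRST(A) = {c, d, ε}


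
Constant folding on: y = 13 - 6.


13 - 6 = 7 at compile time
Optimized: y = 7


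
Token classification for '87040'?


Pattern: digits only
Type: INTEGER_LITERAL


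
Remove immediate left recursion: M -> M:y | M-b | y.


Left-recursive alternatives: M:y, M-b; non-recursive: y
Introduce M': M -> yM', M' -> :yM' | -bM' | ε


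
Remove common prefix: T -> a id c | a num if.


Common prefix: 'a'
Factored: T -> a T', T' -> id c | num if


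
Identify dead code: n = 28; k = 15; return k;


n is assigned but never read
Dead: 'n = 28'


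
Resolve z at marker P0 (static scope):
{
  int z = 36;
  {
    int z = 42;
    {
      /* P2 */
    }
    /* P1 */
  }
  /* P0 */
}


z declared in the same block as P0
z = 36


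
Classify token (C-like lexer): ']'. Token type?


Pattern: delimiter/punctuation
Type: PUNCTUATION


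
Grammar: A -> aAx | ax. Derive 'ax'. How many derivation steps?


Derivation: A => ax
Steps: 1


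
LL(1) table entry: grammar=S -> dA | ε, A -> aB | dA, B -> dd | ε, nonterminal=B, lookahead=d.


For [B, d]: 'd' ∈ FIRST(dd)
Entry: B -> dd


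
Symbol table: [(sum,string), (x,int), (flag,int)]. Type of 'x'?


Lookup 'x' → type int


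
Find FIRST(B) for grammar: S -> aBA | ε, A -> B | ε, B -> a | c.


Per alternative of B: FIRST(a) = {a}; FIRST(c) = {c}
FIRST(B) = {a, c}


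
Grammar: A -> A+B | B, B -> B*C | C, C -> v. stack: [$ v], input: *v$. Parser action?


'v' on top is the handle for C -> v
Action: reduce (C -> v)


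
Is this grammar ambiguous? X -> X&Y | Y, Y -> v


precedence layered via separate nonterminal Y: deterministic
Unambiguous


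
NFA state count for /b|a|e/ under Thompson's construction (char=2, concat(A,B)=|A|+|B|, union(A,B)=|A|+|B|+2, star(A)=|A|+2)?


Syntax tree has 3 char leaf(s), 2 union(s), 0 star(s)
chars contribute 3×2 = 6; each union adds +2; each star adds +2
Total: 6 + 4 + 0 = 10 states


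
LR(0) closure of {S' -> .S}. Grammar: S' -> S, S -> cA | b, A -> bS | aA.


Start: S' -> .S
For each item with dot before a nonterminal B, add B -> .γ for every B-production
Closure: [S' -> .S, S -> .cA, S -> .b]


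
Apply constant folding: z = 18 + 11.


18 + 11 = 29 at compile time
Optimized: z = 29


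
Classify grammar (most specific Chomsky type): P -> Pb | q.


Left-linear: every RHS is a terminal or one nonterminal followed by a terminal
Classification: Type 3 (Regular)


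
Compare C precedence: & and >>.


'>>' is shift (level 8); '&' is bitwise AND (level 5)
Higher level binds tighter
'>>' has higher precedence than '&'


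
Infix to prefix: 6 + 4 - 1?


left-to-right (same/higher precedence on left): tree is (- (+ 6 4) 1)
Prefix: - + 6 4 1


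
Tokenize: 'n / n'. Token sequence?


Scan left to right, longest-match per lexeme
Tokens: ID(n), OP(/), ID(n)


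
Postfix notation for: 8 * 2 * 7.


Left to right (same or higher precedence on left)
Postfix: 8 2 * 7 *


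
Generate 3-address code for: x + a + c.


Break into single-operator statements:
t1 = x + a
t2 = t1 + c


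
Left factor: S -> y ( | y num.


Common prefix: 'y'
Factored: S -> y S', S' -> ( | num


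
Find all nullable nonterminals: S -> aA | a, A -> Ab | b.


A nonterminal is nullable iff some alternative derives ε (directly, or every symbol in it is nullable)
Nullable: {}


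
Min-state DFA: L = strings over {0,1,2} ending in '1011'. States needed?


Track the longest suffix of input matching a prefix of '1011': 5 classes (prefixes of length 0..4)
Minimal DFA: 5 states


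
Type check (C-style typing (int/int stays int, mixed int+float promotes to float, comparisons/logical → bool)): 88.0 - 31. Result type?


Operand types: float - int
Rule: mixed int/float promotes to float; int/int stays int
Result type: float


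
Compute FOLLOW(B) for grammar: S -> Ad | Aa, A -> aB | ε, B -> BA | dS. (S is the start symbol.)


$ ∈ FOLLOW(S). For each A -> αBβ: add FIRST(β)\{ε} to FOLLOW(B); if β nullable, add FOLLOW(A).
FOLLOW(B) = {a, d}


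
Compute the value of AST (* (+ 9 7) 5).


Evaluate inner: (+ 9 7) = 16
Evaluate root: (* 16 5) = 80
Result: 80


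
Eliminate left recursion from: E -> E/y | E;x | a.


Left-recursive alternatives: E/y, E;x; non-recursive: a
Introduce E': E -> aE', E' -> /yE' | ;xE' | ε


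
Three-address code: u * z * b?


Break into single-operator statements:
t1 = u * z
t2 = t1 * b


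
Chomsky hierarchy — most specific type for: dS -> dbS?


LHS has context (more than one symbol) and |LHS| ≤ |RHS|
Classification: Type 1 (Context-Sensitive)


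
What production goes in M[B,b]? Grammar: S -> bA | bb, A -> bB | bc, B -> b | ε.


For [B, b]: 'b' ∈ FIRST(b)
Entry: B -> b


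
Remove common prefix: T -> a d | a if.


Common prefix: 'a'
Factored: T -> a T', T' -> d | if


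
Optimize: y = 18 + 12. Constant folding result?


18 + 12 = 30 at compile time
Optimized: y = 30


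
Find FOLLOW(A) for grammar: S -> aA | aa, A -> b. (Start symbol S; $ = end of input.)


$ ∈ FOLLOW(S). For each A -> αBβ: add FIRST(β)\{ε} to FOLLOW(B); if β nullable, add FOLLOW(A).
FOLLOW(A) = {$}


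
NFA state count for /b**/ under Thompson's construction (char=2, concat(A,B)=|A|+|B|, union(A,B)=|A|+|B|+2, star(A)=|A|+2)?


Syntax tree has 1 char leaf(s), 0 union(s), 2 star(s)
chars contribute 1×2 = 2; each union adds +2; each star adds +2
Total: 2 + 0 + 4 = 6 states


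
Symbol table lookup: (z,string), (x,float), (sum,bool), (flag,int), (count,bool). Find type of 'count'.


Lookup 'count' → type bool


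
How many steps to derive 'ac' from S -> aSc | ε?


Derivation: S => aSc => ac
Steps: 2


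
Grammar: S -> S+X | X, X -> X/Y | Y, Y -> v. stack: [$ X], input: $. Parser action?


lookahead ∉ {/} so X won't extend; reduce S -> X
Action: reduce (S -> X)


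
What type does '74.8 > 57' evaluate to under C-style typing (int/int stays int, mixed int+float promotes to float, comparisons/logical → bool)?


Operand types: float > int
Rule: comparison yields bool
Result type: bool


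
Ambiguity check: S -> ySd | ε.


balanced y^n…d^n: each string has a unique parse
Unambiguous


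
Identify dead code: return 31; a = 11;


statement follows a return and is unreachable
Dead: 'a = 11'


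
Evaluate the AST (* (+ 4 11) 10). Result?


Evaluate inner: (+ 4 11) = 15
Evaluate root: (* 15 10) = 150
Result: 150


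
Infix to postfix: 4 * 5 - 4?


Left to right (same or higher precedence on left)
Postfix: 4 5 * 4 -


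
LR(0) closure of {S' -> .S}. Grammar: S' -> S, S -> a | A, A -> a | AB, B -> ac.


Start: S' -> .S
For each item with dot before a nonterminal B, add B -> .γ for every B-production
Closure: [S' -> .S, S -> .a, S -> .A, A -> .a, A -> .AB]


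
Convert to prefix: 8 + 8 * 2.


'*' binds tighter: tree is (+ 8 (* 8 2))
Prefix: + 8 * 8 2


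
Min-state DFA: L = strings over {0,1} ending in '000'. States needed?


Track the longest suffix of input matching a prefix of '000': 4 classes (prefixes of length 0..3)
Minimal DFA: 4 states


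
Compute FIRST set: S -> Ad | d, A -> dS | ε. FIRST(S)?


Per alternative of S: FIRST(Ad) = {d}; FIRST(d) = {d}
FIRST(S) = {d}


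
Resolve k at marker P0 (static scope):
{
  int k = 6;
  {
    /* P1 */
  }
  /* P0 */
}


k declared in the same block as P0
k = 6


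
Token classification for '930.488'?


Pattern: digits with a decimal point
Type: FLOAT_LITERAL


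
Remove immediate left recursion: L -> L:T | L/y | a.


Left-recursive alternatives: L:T, L/y; non-recursive: a
Introduce L': L -> aL', L' -> :TL' | /yL' | ε


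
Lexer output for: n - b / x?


Scan left to right, longest-match per lexeme
Tokens: ID(n), OP(-), ID(b), OP(/), ID(x)


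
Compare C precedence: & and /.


'/' is multiplicative (level 10); '&' is bitwise AND (level 5)
Higher level binds tighter
'/' has higher precedence than '&'


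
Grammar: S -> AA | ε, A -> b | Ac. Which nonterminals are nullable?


A nonterminal is nullable iff some alternative derives ε (directly, or every symbol in it is nullable)
Nullable: {S}


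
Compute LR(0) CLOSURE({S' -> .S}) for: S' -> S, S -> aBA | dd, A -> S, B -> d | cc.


Start: S' -> .S
For each item with dot before a nonterminal B, add B -> .γ for every B-production
Closure: [S' -> .S, S -> .aBA, S -> .dd]


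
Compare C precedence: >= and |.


'>=' is relational (level 7); '|' is bitwise OR (level 3)
Higher level binds tighter
'>=' has higher precedence than '|'


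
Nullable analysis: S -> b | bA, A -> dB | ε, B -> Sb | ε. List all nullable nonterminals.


A nonterminal is nullable iff some alternative derives ε (directly, or every symbol in it is nullable)
Nullable: {A, B}


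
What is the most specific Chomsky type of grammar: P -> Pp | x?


Left-linear: every RHS is a terminal or one nonterminal followed by a terminal
Classification: Type 3 (Regular)


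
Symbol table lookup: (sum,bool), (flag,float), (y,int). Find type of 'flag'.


Lookup 'flag' → type float


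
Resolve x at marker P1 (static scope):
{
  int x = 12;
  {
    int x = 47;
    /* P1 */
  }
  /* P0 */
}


x declared in the same block as P1
x = 47


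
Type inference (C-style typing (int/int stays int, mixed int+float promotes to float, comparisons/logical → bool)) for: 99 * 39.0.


Operand types: int * float
Rule: mixed int/float promotes to float; int/int stays int
Result type: float


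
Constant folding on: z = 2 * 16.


2 * 16 = 32 at compile time
Optimized: z = 32


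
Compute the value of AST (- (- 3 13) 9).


Evaluate inner: (- 3 13) = -10
Evaluate root: (- -10 9) = -19
Result: -19


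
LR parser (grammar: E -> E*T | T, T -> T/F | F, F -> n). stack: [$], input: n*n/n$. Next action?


no handle on stack; shift 'n'
Action: shift


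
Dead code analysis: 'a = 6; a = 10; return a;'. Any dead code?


first assignment to a is overwritten before any read
Dead: 'a = 6'


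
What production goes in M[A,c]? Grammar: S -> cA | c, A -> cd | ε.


For [A, c]: 'c' ∈ FIRST(cd)
Entry: A -> cd


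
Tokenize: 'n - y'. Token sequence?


Scan left to right, longest-match per lexeme
Tokens: ID(n), OP(-), ID(y)


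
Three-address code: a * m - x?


Break into single-operator statements:
t1 = a * m
t2 = t1 - x


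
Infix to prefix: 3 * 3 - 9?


left-to-right (same/higher precedence on left): tree is (- (* 3 3) 9)
Prefix: - * 3 3 9


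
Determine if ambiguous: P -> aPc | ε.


balanced a^n…c^n: each string has a unique parse
Unambiguous


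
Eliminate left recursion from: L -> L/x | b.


Left-recursive alternatives: L/x; non-recursive: b
Introduce L': L -> bL', L' -> /xL' | ε


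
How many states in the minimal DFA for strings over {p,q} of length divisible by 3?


Track length mod 3: states 0..2, accept at 0
Minimal DFA: 3 states


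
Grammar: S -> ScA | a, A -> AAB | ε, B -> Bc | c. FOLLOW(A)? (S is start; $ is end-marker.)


$ ∈ FOLLOW(S). For each A -> αBβ: add FIRST(β)\{ε} to FOLLOW(B); if β nullable, add FOLLOW(A).
FOLLOW(A) = {$, c}


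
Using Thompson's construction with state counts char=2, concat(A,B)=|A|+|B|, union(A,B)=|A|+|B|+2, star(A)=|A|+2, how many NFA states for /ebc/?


Syntax tree has 3 char leaf(s), 0 union(s), 0 star(s)
chars contribute 3×2 = 6; each union adds +2; each star adds +2
Total: 6 + 0 + 0 = 6 states


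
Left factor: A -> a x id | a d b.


Common prefix: 'a'
Factored: A -> a A', A' -> x id | d b


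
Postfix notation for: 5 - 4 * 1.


* has higher precedence, evaluate 4*1 first
Postfix: 5 4 1 * -


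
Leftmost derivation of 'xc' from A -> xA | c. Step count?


Derivation: A => xA => xc
Steps: 2


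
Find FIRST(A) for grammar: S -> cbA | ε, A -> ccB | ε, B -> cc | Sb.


Per alternative of A: FIRST(ccB) = {c}; FIRST(ε) = {ε}
FIRST(A) = {c, ε}


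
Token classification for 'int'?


Pattern: reserved word
Type: KEYWORD


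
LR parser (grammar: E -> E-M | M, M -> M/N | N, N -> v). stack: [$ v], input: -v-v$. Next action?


'v' on top is the handle for N -> v
Action: reduce (N -> v)


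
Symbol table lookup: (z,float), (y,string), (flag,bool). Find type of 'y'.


Lookup 'y' → type string


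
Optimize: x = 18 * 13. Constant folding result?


18 * 13 = 234 at compile time
Optimized: x = 234


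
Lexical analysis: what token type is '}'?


Pattern: delimiter/punctuation
Type: PUNCTUATION


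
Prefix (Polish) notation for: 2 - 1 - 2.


left-to-right (same/higher precedence on left): tree is (- (- 2 1) 2)
Prefix: - - 2 1 2


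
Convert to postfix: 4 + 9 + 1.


Left to right (same or higher precedence on left)
Postfix: 4 9 + 1 +


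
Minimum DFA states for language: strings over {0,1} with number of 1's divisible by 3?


Track (count of 1) mod 3: states 0..2, accept at 0
Minimal DFA: 3 states


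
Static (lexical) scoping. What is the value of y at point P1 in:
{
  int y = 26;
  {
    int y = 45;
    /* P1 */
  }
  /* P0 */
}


y declared in the same block as P1
y = 45


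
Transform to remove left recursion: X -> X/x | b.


Left-recursive alternatives: X/x; non-recursive: b
Introduce X': X -> bX', X' -> /xX' | ε


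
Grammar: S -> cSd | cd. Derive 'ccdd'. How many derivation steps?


Derivation: S => cSd => ccdd
Steps: 2


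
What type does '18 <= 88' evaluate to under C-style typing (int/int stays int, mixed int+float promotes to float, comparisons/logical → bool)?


Operand types: int <= int
Rule: comparison yields bool
Result type: bool


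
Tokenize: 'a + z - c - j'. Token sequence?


Scan left to right, longest-match per lexeme
Tokens: ID(a), OP(+), ID(z), OP(-), ID(c), OP(-), ID(j)


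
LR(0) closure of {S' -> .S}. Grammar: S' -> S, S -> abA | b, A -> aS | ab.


Start: S' -> .S
For each item with dot before a nonterminal B, add B -> .γ for every B-production
Closure: [S' -> .S, S -> .abA, S -> .b]


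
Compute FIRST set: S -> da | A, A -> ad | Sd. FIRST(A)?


Per alternative of A: FIRST(ad) = {a}; FIRST(Sd) = {a, d}
FIRST(A) = {a, d}


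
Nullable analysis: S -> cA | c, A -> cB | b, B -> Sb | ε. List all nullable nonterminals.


A nonterminal is nullable iff some alternative derives ε (directly, or every symbol in it is nullable)
Nullable: {B}


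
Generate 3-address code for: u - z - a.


Break into single-operator statements:
t1 = u - z
t2 = t1 - a


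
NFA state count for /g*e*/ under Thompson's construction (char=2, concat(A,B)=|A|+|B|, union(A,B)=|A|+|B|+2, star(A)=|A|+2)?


Syntax tree has 2 char leaf(s), 0 union(s), 2 star(s)
chars contribute 2×2 = 4; each union adds +2; each star adds +2
Total: 4 + 0 + 4 = 8 states


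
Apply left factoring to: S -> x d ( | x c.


Common prefix: 'x'
Factored: S -> x S', S' -> d ( | c


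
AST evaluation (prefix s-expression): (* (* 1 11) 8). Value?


Evaluate inner: (* 1 11) = 11
Evaluate root: (* 11 8) = 88
Result: 88


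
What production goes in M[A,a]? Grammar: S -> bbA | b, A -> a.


For [A, a]: 'a' ∈ FIRST(a)
Entry: A -> a


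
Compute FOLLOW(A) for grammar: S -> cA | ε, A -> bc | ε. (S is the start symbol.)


$ ∈ FOLLOW(S). For each A -> αBβ: add FIRST(β)\{ε} to FOLLOW(B); if β nullable, add FOLLOW(A).
FOLLOW(A) = {$}
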